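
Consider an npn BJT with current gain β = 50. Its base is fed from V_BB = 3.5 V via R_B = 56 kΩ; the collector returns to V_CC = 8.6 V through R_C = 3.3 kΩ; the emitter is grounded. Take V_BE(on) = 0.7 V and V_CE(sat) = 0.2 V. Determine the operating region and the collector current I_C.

active; I_C ≈ 2.5 mA

Assume active. Base-emitter loop: I_B = (V_BB − V_BE)/R_B = (3.5 − 0.7)/56 = 0.05 mA.
I_C = β·I_B = 50×0.05 = 2.5 mA.
V_CE = V_CC − I_C·R_C = 8.6 − 2.5×3.3 = 0.35 V > V_CE(sat), so the active-region assumption holds.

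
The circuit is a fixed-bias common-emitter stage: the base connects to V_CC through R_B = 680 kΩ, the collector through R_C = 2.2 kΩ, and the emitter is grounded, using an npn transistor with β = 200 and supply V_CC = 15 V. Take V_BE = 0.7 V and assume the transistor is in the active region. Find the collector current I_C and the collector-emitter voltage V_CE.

Base loop: V_CC = I_B·R_B + V_BE, so I_B = (15 − 0.7)/680 kΩ = 0.021 mA.
In the active region I_C = β·I_B = 200 × 0.021 = 4.21 mA.
Collector loop: V_CE = V_CC − I_C·R_C = 15 − 4.21×2.2 = 5.75 V.
Since V_CE = 5.75 V > V_CE(sat) ≈ 0.2 V, the transistor is in the active region as assumed.

I_C ≈ 4.2 mA, V_CE ≈ 5.7 V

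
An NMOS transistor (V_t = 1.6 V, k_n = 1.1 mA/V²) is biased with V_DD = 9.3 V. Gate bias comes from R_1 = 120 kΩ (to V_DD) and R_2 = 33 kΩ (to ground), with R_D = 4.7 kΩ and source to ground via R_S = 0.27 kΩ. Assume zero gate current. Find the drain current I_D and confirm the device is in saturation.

V_G = V_DD·R_2/(R_1+R_2) = 9.3×33/153 = 2.01 V.
Assume saturation: I_D = (k_n/2)(V_GS − V_t)² with V_GS = V_G − I_D·R_S = 2.01 − 0.27·I_D.
Substituting gives 0.0401·I_D² − 1.12·I_D + 0.0906 = 0, with roots I_D = 0.0811 or 27.9 mA.
The root I_D = 27.9 mA gives V_GS = -5.52 V ≤ V_t, so take I_D = 0.0811 mA.
Then V_GS = 1.98 V and V_DS = V_DD − I_D(R_D+R_S) = 9.3 − 0.0811×4.97 = 8.9 V.
Saturation requires V_DS ≥ V_GS − V_t = 0.384 V; 8.9 ≥ 0.384 ✓.

I_D ≈ 0.081 mA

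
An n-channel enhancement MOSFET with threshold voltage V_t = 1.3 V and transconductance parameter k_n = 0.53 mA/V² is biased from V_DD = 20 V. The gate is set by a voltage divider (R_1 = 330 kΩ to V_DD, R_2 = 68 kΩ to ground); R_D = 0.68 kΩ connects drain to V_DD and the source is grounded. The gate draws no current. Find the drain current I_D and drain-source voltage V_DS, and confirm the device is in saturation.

I_D ≈ 1.2 mA, V_DS ≈ 19 V

V_G = V_DD·R_2/(R_1+R_2) = 20×68/398 = 3.42 V. With the source grounded, V_GS = V_G = 3.42 V.
Assume saturation: I_D = (k_n/2)(V_GS − V_t)² = (0.53/2)×(3.42 − 1.3)² = 0.265×2.12² = 1.19 mA.
V_DS = V_DD − I_D·R_D = 20 − 1.19×0.68 = 19.2 V.
Saturation requires V_DS ≥ V_GS − V_t = 2.12 V; 19.2 ≥ 2.12 ✓.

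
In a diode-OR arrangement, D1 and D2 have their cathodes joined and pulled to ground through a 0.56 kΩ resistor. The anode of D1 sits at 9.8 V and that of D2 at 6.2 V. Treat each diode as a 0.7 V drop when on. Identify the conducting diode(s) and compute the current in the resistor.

Assume both conduct. Then node N would need to be at both 9.8−0.7 = 9.1 V and 6.2−0.7 = 5.5 V, which is impossible.
Assume only D1 conducts: V_N = 9.8 − 0.7 = 9.1 V, so I_R = 9.1/0.56 = 16.2 mA.
Check D2: its anode-to-cathode voltage is 6.2 − 9.1 = -2.9 V < 0.7 V, so it is off. The assumption is consistent.

Only D1 conducts; I_R ≈ 16 mA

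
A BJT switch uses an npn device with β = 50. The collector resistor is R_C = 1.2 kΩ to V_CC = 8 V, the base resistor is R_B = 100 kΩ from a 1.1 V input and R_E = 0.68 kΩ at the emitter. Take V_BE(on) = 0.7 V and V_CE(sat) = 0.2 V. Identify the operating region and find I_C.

active; I_C ≈ 0.15 mA

Assume active. Base-emitter loop: I_B = (V_BB − V_BE)/(R_B + (β+1)R_E) = (1.1 − 0.7)/(100 + 51×0.68) = 0.00297 mA.
I_C = β·I_B = 50×0.00297 = 0.149 mA.
V_CE = V_CC − I_C·R_C − I_E·R_E = 8 − 0.149×1.2 − 0.151×0.68 = 7.72 V > V_CE(sat), so the active-region assumption holds.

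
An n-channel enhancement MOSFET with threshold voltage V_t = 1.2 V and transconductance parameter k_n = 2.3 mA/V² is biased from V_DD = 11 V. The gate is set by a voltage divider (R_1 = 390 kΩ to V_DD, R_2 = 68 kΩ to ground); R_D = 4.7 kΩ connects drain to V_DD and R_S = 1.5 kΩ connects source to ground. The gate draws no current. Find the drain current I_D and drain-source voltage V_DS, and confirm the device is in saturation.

I_D ≈ 0.096 mA, V_DS ≈ 10 V

V_G = V_DD·R_2/(R_1+R_2) = 11×68/458 = 1.63 V.
Assume saturation: I_D = (k_n/2)(V_GS − V_t)² with V_GS = V_G − I_D·R_S = 1.63 − 1.5·I_D.
Substituting gives 2.59·I_D² − 2.49·I_D + 0.216 = 0, with roots I_D = 0.0961 or 0.868 mA.
The root I_D = 0.868 mA gives V_GS = 0.331 V ≤ V_t, so take I_D = 0.0961 mA.
Then V_GS = 1.49 V and V_DS = V_DD − I_D(R_D+R_S) = 11 − 0.0961×6.2 = 10.4 V.
Saturation requires V_DS ≥ V_GS − V_t = 0.289 V; 10.4 ≥ 0.289 ✓.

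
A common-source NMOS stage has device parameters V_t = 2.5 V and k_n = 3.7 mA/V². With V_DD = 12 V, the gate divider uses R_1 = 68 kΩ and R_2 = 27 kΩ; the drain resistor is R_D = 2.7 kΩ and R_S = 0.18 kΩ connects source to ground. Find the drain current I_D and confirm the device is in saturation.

I_D ≈ 0.99 mA

V_G = V_DD·R_2/(R_1+R_2) = 12×27/95 = 3.41 V.
Assume saturation: I_D = (k_n/2)(V_GS − V_t)² with V_GS = V_G − I_D·R_S = 3.41 − 0.18·I_D.
Substituting gives 0.0599·I_D² − 1.61·I_D + 1.53 = 0, with roots I_D = 0.991 or 25.8 mA.
The root I_D = 25.8 mA gives V_GS = -1.24 V ≤ V_t, so take I_D = 0.991 mA.
Then V_GS = 3.23 V and V_DS = V_DD − I_D(R_D+R_S) = 12 − 0.991×2.88 = 9.14 V.
Saturation requires V_DS ≥ V_GS − V_t = 0.732 V; 9.14 ≥ 0.732 ✓.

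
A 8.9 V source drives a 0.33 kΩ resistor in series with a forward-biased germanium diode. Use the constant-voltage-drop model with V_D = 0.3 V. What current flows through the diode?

KVL around the loop: 8.9 = V_D + I·R = 0.3 + I × 0.33 kΩ.
So I = (8.9 − 0.3) / 0.33 kΩ = 8.6 / 0.33 = 26.1 mA.

I ≈ 26 mA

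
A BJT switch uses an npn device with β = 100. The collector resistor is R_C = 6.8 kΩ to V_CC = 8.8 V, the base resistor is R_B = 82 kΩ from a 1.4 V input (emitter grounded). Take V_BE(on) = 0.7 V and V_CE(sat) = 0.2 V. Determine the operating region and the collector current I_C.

Assume active. Base-emitter loop: I_B = (V_BB − V_BE)/R_B = (1.4 − 0.7)/82 = 0.00854 mA.
I_C = β·I_B = 100×0.00854 = 0.854 mA.
V_CE = V_CC − I_C·R_C = 8.8 − 0.854×6.8 = 3 V > V_CE(sat), so the active-region assumption holds.

active; I_C ≈ 0.85 mA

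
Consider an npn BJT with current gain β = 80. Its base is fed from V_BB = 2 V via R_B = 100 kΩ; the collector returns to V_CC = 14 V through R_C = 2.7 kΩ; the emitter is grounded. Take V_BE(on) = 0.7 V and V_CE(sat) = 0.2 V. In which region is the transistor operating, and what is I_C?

Assume active. Base-emitter loop: I_B = (V_BB − V_BE)/R_B = (2 − 0.7)/100 = 0.013 mA.
I_C = β·I_B = 80×0.013 = 1.04 mA.
V_CE = V_CC − I_C·R_C = 14 − 1.04×2.7 = 11.2 V > V_CE(sat), so the active-region assumption holds.

active; I_C ≈ 1 mA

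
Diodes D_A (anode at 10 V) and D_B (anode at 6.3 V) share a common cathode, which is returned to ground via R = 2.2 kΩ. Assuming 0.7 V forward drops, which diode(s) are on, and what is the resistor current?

Only D_A conducts; I_R ≈ 4.2 mA

Assume both conduct. Then node N would need to be at both 10−0.7 = 9.3 V and 6.3−0.7 = 5.6 V, which is impossible.
Assume only D_A conducts: V_N = 10 − 0.7 = 9.3 V, so I_R = 9.3/2.2 = 4.23 mA.
Check D_B: its anode-to-cathode voltage is 6.3 − 9.3 = -3 V < 0.7 V, so it is off. The assumption is consistent.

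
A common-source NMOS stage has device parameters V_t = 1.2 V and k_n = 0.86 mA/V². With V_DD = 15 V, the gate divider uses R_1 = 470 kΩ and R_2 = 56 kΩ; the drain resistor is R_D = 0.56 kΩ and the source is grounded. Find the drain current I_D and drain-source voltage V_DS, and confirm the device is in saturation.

I_D ≈ 0.068 mA, V_DS ≈ 15 V

V_G = V_DD·R_2/(R_1+R_2) = 15×56/526 = 1.6 V. With the source grounded, V_GS = V_G = 1.6 V.
Assume saturation: I_D = (k_n/2)(V_GS − V_t)² = (0.86/2)×(1.6 − 1.2)² = 0.43×0.397² = 0.0678 mA.
V_DS = V_DD − I_D·R_D = 15 − 0.0678×0.56 = 15 V.
Saturation requires V_DS ≥ V_GS − V_t = 0.397 V; 15 ≥ 0.397 ✓.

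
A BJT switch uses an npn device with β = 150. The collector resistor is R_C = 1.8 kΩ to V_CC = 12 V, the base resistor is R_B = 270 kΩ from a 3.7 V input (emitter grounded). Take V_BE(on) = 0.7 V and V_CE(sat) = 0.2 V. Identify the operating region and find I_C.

Assume active. Base-emitter loop: I_B = (V_BB − V_BE)/R_B = (3.7 − 0.7)/270 = 0.0111 mA.
I_C = β·I_B = 150×0.0111 = 1.67 mA.
V_CE = V_CC − I_C·R_C = 12 − 1.67×1.8 = 9 V > V_CE(sat), so the active-region assumption holds.

active; I_C ≈ 1.7 mA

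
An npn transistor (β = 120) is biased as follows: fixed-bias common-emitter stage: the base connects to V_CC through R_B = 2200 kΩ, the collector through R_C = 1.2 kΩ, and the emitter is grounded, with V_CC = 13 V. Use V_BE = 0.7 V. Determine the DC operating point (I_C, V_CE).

I_C ≈ 0.67 mA, V_CE ≈ 12 V

Base loop: V_CC = I_B·R_B + V_BE, so I_B = (13 − 0.7)/2200 kΩ = 0.00559 mA.
In the active region I_C = β·I_B = 120 × 0.00559 = 0.671 mA.
Collector loop: V_CE = V_CC − I_C·R_C = 13 − 0.671×1.2 = 12.2 V.
Since V_CE = 12.2 V > V_CE(sat) ≈ 0.2 V, the transistor is in the active region as assumed.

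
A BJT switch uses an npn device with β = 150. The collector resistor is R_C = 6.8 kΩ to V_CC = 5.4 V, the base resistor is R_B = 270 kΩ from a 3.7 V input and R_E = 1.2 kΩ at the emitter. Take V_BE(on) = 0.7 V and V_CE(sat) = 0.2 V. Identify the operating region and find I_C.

Assume active: I_B = (3.7 − 0.7)/(270 + 151×1.2) = 0.00665 mA, I_C = β·I_B = 0.997 mA.
Then V_CE = 5.4 − 0.997×6.8 − 1×1.2 = -2.59 V < 0.2 V — the active assumption fails.
Re-solve with V_CE = 0.2 V. KCL at the emitter: V_E/R_E = (V_BB−0.7−V_E)/R_B + (V_CC−0.2−V_E)/R_C, giving V_E = 0.788 V.
I_C = (V_CC − 0.2 − V_E)/R_C = (5.2 − 0.788)/6.8 = 0.649 mA.
Check: I_B = (3 − 0.788)/270 = 0.00819 mA, and β·I_B = 1.23 mA > I_C, confirming saturation.

saturation; I_C ≈ 0.65 mA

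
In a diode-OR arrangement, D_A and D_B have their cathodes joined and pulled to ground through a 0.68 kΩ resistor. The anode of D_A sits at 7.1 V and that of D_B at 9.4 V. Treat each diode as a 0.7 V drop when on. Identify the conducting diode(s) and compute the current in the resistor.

Assume both conduct. Then node N would need to be at both 7.1−0.7 = 6.4 V and 9.4−0.7 = 8.7 V, which is impossible.
Assume only D_B conducts: V_N = 9.4 − 0.7 = 8.7 V, so I_R = 8.7/0.68 = 12.8 mA.
Check D_A: its anode-to-cathode voltage is 7.1 − 8.7 = -1.6 V < 0.7 V, so it is off. The assumption is consistent.

Only D_B conducts; I_R ≈ 13 mA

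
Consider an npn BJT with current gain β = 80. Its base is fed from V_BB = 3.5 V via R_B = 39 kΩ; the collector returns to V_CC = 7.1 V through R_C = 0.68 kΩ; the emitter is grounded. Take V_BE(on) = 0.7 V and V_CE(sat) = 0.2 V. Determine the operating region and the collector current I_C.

active; I_C ≈ 5.7 mA

Assume active. Base-emitter loop: I_B = (V_BB − V_BE)/R_B = (3.5 − 0.7)/39 = 0.0718 mA.
I_C = β·I_B = 80×0.0718 = 5.74 mA.
V_CE = V_CC − I_C·R_C = 7.1 − 5.74×0.68 = 3.19 V > V_CE(sat), so the active-region assumption holds.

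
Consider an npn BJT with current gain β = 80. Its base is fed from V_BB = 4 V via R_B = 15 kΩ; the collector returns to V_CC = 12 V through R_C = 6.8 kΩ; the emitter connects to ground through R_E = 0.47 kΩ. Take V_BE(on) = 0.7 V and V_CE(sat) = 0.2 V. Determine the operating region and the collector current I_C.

saturation; I_C ≈ 1.6 mA

Assume active: I_B = (4 − 0.7)/(15 + 81×0.47) = 0.0622 mA, I_C = β·I_B = 4.97 mA.
Then V_CE = 12 − 4.97×6.8 − 5.04×0.47 = -24.2 V < 0.2 V — the active assumption fails.
Re-solve with V_CE = 0.2 V. KCL at the emitter: V_E/R_E = (V_BB−0.7−V_E)/R_B + (V_CC−0.2−V_E)/R_C, giving V_E = 0.835 V.
I_C = (V_CC − 0.2 − V_E)/R_C = (11.8 − 0.835)/6.8 = 1.61 mA.
Check: I_B = (3.3 − 0.835)/15 = 0.164 mA, and β·I_B = 13.1 mA > I_C, confirming saturation.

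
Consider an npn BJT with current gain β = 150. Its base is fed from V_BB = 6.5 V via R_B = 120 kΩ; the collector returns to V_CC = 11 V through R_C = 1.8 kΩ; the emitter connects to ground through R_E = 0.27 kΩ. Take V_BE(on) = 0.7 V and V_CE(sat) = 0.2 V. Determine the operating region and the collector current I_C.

saturation; I_C ≈ 5.2 mA

Assume active: I_B = (6.5 − 0.7)/(120 + 151×0.27) = 0.0361 mA, I_C = β·I_B = 5.41 mA.
Then V_CE = 11 − 5.41×1.8 − 5.45×0.27 = -0.211 V < 0.2 V — the active assumption fails.
Re-solve with V_CE = 0.2 V. KCL at the emitter: V_E/R_E = (V_BB−0.7−V_E)/R_B + (V_CC−0.2−V_E)/R_C, giving V_E = 1.42 V.
I_C = (V_CC − 0.2 − V_E)/R_C = (10.8 − 1.42)/1.8 = 5.21 mA.
Check: I_B = (5.8 − 1.42)/120 = 0.0365 mA, and β·I_B = 5.48 mA > I_C, confirming saturation.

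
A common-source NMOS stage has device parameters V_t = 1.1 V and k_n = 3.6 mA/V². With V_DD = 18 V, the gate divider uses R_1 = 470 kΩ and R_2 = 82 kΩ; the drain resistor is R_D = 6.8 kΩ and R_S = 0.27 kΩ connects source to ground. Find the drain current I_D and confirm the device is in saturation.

V_G = V_DD·R_2/(R_1+R_2) = 18×82/552 = 2.67 V.
Assume saturation: I_D = (k_n/2)(V_GS − V_t)² with V_GS = V_G − I_D·R_S = 2.67 − 0.27·I_D.
Substituting gives 0.131·I_D² − 2.53·I_D + 4.46 = 0, with roots I_D = 1.96 or 17.3 mA.
The root I_D = 17.3 mA gives V_GS = -2 V ≤ V_t, so take I_D = 1.96 mA.
Then V_GS = 2.14 V and V_DS = V_DD − I_D(R_D+R_S) = 18 − 1.96×7.07 = 4.13 V.
Saturation requires V_DS ≥ V_GS − V_t = 1.04 V; 4.13 ≥ 1.04 ✓.

I_D ≈ 2 mA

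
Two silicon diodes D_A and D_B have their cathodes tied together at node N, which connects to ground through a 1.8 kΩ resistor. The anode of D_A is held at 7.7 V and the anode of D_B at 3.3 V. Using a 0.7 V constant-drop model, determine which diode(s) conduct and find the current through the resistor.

Only D_A conducts; I_R ≈ 3.9 mA

Assume both conduct. Then node N would need to be at both 7.7−0.7 = 7 V and 3.3−0.7 = 2.6 V, which is impossible.
Assume only D_A conducts: V_N = 7.7 − 0.7 = 7 V, so I_R = 7/1.8 = 3.89 mA.
Check D_B: its anode-to-cathode voltage is 3.3 − 7 = -3.7 V < 0.7 V, so it is off. The assumption is consistent.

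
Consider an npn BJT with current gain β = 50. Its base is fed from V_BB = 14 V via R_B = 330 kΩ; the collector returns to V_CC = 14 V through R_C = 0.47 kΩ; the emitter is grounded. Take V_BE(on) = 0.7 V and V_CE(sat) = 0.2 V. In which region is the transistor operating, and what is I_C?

active; I_C ≈ 2 mA

Assume active. Base-emitter loop: I_B = (V_BB − V_BE)/R_B = (14 − 0.7)/330 = 0.0403 mA.
I_C = β·I_B = 50×0.0403 = 2.02 mA.
V_CE = V_CC − I_C·R_C = 14 − 2.02×0.47 = 13.1 V > V_CE(sat), so the active-region assumption holds.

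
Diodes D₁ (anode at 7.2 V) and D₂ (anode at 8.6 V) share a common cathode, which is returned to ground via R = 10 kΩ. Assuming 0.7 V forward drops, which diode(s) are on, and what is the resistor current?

Assume both conduct. Then node N would need to be at both 7.2−0.7 = 6.5 V and 8.6−0.7 = 7.9 V, which is impossible.
Assume only D₂ conducts: V_N = 8.6 − 0.7 = 7.9 V, so I_R = 7.9/10 = 0.79 mA.
Check D₁: its anode-to-cathode voltage is 7.2 − 7.9 = -0.7 V < 0.7 V, so it is off. The assumption is consistent.

Only D₂ conducts; I_R ≈ 0.79 mA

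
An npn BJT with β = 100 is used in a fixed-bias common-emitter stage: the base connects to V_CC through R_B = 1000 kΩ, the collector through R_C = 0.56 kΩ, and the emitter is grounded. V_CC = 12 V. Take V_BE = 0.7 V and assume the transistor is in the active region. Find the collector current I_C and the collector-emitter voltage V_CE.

Base loop: V_CC = I_B·R_B + V_BE, so I_B = (12 − 0.7)/1000 kΩ = 0.0113 mA.
In the active region I_C = β·I_B = 100 × 0.0113 = 1.13 mA.
Collector loop: V_CE = V_CC − I_C·R_C = 12 − 1.13×0.56 = 11.4 V.
Since V_CE = 11.4 V > V_CE(sat) ≈ 0.2 V, the transistor is in the active region as assumed.

I_C ≈ 1.1 mA, V_CE ≈ 11 V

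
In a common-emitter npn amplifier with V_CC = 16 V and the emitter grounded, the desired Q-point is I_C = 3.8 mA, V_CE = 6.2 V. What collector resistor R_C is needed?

Collector loop: V_CC = I_C·R_C + V_CE.
R_C = (V_CC − V_CE)/I_C = (16 − 6.2)/3.8 = 2.58 kΩ.

R_C ≈ 2.6 kΩ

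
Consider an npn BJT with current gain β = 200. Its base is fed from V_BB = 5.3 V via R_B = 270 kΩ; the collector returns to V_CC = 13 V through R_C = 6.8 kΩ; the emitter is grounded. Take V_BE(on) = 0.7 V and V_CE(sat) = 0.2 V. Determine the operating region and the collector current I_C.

Assume active: I_B = (5.3 − 0.7)/270 = 0.017 mA, giving I_C = β·I_B = 3.41 mA.
But then V_CE = 13 − 3.41×6.8 = -10.2 V < V_CE(sat) = 0.2 V — impossible in the active region.
So the transistor is saturated. With V_CE = 0.2 V, I_C = (V_CC − 0.2)/R_C = 12.8/6.8 = 1.88 mA.
Check: β·I_B = 3.41 mA > I_C = 1.88 mA, confirming saturation.

saturation; I_C ≈ 1.9 mA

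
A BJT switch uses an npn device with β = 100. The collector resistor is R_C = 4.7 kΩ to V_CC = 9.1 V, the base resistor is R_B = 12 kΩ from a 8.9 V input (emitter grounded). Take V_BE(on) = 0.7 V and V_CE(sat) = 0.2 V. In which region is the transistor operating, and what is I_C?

saturation; I_C ≈ 1.9 mA

Assume active: I_B = (8.9 − 0.7)/12 = 0.683 mA, giving I_C = β·I_B = 68.3 mA.
But then V_CE = 9.1 − 68.3×4.7 = -312 V < V_CE(sat) = 0.2 V — impossible in the active region.
So the transistor is saturated. With V_CE = 0.2 V, I_C = (V_CC − 0.2)/R_C = 8.9/4.7 = 1.89 mA.
Check: β·I_B = 68.3 mA > I_C = 1.89 mA, confirming saturation.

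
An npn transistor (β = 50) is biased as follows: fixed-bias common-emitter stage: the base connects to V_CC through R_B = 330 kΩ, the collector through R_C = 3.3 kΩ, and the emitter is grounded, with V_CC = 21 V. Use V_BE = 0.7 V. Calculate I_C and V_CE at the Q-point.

Base loop: V_CC = I_B·R_B + V_BE, so I_B = (21 − 0.7)/330 kΩ = 0.0615 mA.
In the active region I_C = β·I_B = 50 × 0.0615 = 3.08 mA.
Collector loop: V_CE = V_CC − I_C·R_C = 21 − 3.08×3.3 = 10.9 V.
Since V_CE = 10.9 V > V_CE(sat) ≈ 0.2 V, the transistor is in the active region as assumed.

I_C ≈ 3.1 mA, V_CE ≈ 11 V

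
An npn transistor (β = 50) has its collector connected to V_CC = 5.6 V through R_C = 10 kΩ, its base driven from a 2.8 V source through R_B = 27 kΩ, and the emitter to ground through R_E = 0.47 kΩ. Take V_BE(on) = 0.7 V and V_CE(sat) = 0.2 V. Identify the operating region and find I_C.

saturation; I_C ≈ 0.51 mA

Assume active: I_B = (2.8 − 0.7)/(27 + 51×0.47) = 0.0412 mA, I_C = β·I_B = 2.06 mA.
Then V_CE = 5.6 − 2.06×10 − 2.1×0.47 = -16 V < 0.2 V — the active assumption fails.
Re-solve with V_CE = 0.2 V. KCL at the emitter: V_E/R_E = (V_BB−0.7−V_E)/R_B + (V_CC−0.2−V_E)/R_C, giving V_E = 0.273 V.
I_C = (V_CC − 0.2 − V_E)/R_C = (5.4 − 0.273)/10 = 0.513 mA.
Check: I_B = (2.1 − 0.273)/27 = 0.0677 mA, and β·I_B = 3.38 mA > I_C, confirming saturation.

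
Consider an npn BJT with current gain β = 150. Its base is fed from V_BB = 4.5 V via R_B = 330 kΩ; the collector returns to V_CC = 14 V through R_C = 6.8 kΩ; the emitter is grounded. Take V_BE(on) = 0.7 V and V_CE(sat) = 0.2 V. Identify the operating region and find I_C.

active; I_C ≈ 1.7 mA

Assume active. Base-emitter loop: I_B = (V_BB − V_BE)/R_B = (4.5 − 0.7)/330 = 0.0115 mA.
I_C = β·I_B = 150×0.0115 = 1.73 mA.
V_CE = V_CC − I_C·R_C = 14 − 1.73×6.8 = 2.25 V > V_CE(sat), so the active-region assumption holds.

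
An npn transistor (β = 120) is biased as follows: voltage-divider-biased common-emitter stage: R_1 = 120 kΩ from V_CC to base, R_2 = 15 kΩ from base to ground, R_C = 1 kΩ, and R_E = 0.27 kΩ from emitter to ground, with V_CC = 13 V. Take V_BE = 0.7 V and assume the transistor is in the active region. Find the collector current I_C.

Thevenize the base divider: V_Th = V_CC·R_2/(R_1+R_2) = 13×15/135 = 1.44 V, R_Th = R_1‖R_2 = 13.3 kΩ.
Base-emitter loop: V_Th = I_B·R_Th + V_BE + (β+1)I_B·R_E, so I_B = (1.44 − 0.7) / (13.3 + 121×0.27) = 0.0162 mA.
I_C = β·I_B = 120×0.0162 = 1.94 mA, and I_E = (β+1)I_B = 1.96 mA.
V_CE = V_CC − I_C·R_C − I_E·R_E = 13 − 1.94×1 − 1.96×0.27 = 10.5 V.
V_CE = 10.5 V > 0.2 V confirms active-region operation.

I_C ≈ 1.9 mA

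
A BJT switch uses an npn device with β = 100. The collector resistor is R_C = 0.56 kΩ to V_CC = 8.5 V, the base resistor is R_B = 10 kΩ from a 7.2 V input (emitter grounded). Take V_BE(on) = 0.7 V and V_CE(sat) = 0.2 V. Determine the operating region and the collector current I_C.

saturation; I_C ≈ 15 mA

Assume active: I_B = (7.2 − 0.7)/10 = 0.65 mA, giving I_C = β·I_B = 65 mA.
But then V_CE = 8.5 − 65×0.56 = -27.9 V < V_CE(sat) = 0.2 V — impossible in the active region.
So the transistor is saturated. With V_CE = 0.2 V, I_C = (V_CC − 0.2)/R_C = 8.3/0.56 = 14.8 mA.
Check: β·I_B = 65 mA > I_C = 14.8 mA, confirming saturation.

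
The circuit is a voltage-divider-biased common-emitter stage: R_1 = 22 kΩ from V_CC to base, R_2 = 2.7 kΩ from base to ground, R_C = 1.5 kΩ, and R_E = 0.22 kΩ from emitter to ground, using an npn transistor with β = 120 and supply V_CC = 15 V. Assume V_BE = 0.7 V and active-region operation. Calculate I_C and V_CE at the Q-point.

Thevenize the base divider: V_Th = V_CC·R_2/(R_1+R_2) = 15×2.7/24.7 = 1.64 V, R_Th = R_1‖R_2 = 2.4 kΩ.
Base-emitter loop: V_Th = I_B·R_Th + V_BE + (β+1)I_B·R_E, so I_B = (1.64 − 0.7) / (2.4 + 121×0.22) = 0.0324 mA.
I_C = β·I_B = 120×0.0324 = 3.88 mA, and I_E = (β+1)I_B = 3.92 mA.
V_CE = V_CC − I_C·R_C − I_E·R_E = 15 − 3.88×1.5 − 3.92×0.22 = 8.31 V.
V_CE = 8.31 V > 0.2 V confirms active-region operation.

I_C ≈ 3.9 mA, V_CE ≈ 8.3 V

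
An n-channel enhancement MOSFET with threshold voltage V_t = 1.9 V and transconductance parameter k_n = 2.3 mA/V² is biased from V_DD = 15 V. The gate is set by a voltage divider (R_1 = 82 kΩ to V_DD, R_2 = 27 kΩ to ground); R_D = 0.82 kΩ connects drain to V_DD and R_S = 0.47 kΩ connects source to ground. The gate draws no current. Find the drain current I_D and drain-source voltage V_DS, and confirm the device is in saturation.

I_D ≈ 1.5 mA, V_DS ≈ 13 V

V_G = V_DD·R_2/(R_1+R_2) = 15×27/109 = 3.72 V.
Assume saturation: I_D = (k_n/2)(V_GS − V_t)² with V_GS = V_G − I_D·R_S = 3.72 − 0.47·I_D.
Substituting gives 0.254·I_D² − 2.96·I_D + 3.79 = 0, with roots I_D = 1.46 or 10.2 mA.
The root I_D = 10.2 mA gives V_GS = -1.08 V ≤ V_t, so take I_D = 1.46 mA.
Then V_GS = 3.03 V and V_DS = V_DD − I_D(R_D+R_S) = 15 − 1.46×1.29 = 13.1 V.
Saturation requires V_DS ≥ V_GS − V_t = 1.13 V; 13.1 ≥ 1.13 ✓.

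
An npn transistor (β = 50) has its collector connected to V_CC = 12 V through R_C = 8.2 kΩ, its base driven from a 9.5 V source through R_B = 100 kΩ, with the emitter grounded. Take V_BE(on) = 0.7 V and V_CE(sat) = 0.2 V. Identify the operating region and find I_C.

saturation; I_C ≈ 1.4 mA

Assume active: I_B = (9.5 − 0.7)/100 = 0.088 mA, giving I_C = β·I_B = 4.4 mA.
But then V_CE = 12 − 4.4×8.2 = -24.1 V < V_CE(sat) = 0.2 V — impossible in the active region.
So the transistor is saturated. With V_CE = 0.2 V, I_C = (V_CC − 0.2)/R_C = 11.8/8.2 = 1.44 mA.
Check: β·I_B = 4.4 mA > I_C = 1.44 mA, confirming saturation.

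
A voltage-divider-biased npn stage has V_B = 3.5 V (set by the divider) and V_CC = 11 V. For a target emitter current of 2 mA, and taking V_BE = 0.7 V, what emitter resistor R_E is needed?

V_E = V_B − V_BE = 3.5 − 0.7 = 2.8 V.
R_E = V_E / I_E = 2.8 / 2 = 1.4 kΩ.

R_E ≈ 1.4 kΩ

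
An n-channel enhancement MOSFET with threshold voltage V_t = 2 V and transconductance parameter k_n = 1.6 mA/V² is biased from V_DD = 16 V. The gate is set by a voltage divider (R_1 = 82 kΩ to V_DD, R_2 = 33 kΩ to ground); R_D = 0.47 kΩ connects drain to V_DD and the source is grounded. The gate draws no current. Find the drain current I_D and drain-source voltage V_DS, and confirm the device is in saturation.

I_D ≈ 5.4 mA, V_DS ≈ 13 V

V_G = V_DD·R_2/(R_1+R_2) = 16×33/115 = 4.59 V. With the source grounded, V_GS = V_G = 4.59 V.
Assume saturation: I_D = (k_n/2)(V_GS − V_t)² = (1.6/2)×(4.59 − 2)² = 0.8×2.59² = 5.37 mA.
V_DS = V_DD − I_D·R_D = 16 − 5.37×0.47 = 13.5 V.
Saturation requires V_DS ≥ V_GS − V_t = 2.59 V; 13.5 ≥ 2.59 ✓.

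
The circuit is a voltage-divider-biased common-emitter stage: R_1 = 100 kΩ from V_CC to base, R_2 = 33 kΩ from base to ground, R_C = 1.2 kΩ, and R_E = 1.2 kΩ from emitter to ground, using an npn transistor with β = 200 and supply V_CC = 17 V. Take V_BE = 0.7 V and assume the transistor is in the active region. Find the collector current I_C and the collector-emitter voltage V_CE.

Thevenize the base divider: V_Th = V_CC·R_2/(R_1+R_2) = 17×33/133 = 4.22 V, R_Th = R_1‖R_2 = 24.8 kΩ.
Base-emitter loop: V_Th = I_B·R_Th + V_BE + (β+1)I_B·R_E, so I_B = (4.22 − 0.7) / (24.8 + 201×1.2) = 0.0132 mA.
I_C = β·I_B = 200×0.0132 = 2.65 mA, and I_E = (β+1)I_B = 2.66 mA.
V_CE = V_CC − I_C·R_C − I_E·R_E = 17 − 2.65×1.2 − 2.66×1.2 = 10.6 V.
V_CE = 10.6 V > 0.2 V confirms active-region operation.

I_C ≈ 2.6 mA, V_CE ≈ 11 V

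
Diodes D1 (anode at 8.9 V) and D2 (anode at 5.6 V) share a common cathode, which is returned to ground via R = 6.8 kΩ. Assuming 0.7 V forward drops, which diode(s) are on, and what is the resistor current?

Assume both conduct. Then node N would need to be at both 8.9−0.7 = 8.2 V and 5.6−0.7 = 4.9 V, which is impossible.
Assume only D1 conducts: V_N = 8.9 − 0.7 = 8.2 V, so I_R = 8.2/6.8 = 1.21 mA.
Check D2: its anode-to-cathode voltage is 5.6 − 8.2 = -2.6 V < 0.7 V, so it is off. The assumption is consistent.

Only D1 conducts; I_R ≈ 1.2 mA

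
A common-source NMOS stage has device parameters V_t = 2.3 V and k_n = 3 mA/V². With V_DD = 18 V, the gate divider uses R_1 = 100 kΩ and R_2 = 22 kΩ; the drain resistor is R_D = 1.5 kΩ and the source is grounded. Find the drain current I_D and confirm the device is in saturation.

I_D ≈ 1.3 mA

V_G = V_DD·R_2/(R_1+R_2) = 18×22/122 = 3.25 V. With the source grounded, V_GS = V_G = 3.25 V.
Assume saturation: I_D = (k_n/2)(V_GS − V_t)² = (3/2)×(3.25 − 2.3)² = 1.5×0.946² = 1.34 mA.
V_DS = V_DD − I_D·R_D = 18 − 1.34×1.5 = 16 V.
Saturation requires V_DS ≥ V_GS − V_t = 0.946 V; 16 ≥ 0.946 ✓.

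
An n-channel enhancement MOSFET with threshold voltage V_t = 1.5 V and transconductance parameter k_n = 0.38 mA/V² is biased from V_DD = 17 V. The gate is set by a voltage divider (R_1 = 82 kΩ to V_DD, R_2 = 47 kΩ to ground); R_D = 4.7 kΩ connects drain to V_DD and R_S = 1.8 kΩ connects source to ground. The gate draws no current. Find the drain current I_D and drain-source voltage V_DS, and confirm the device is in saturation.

V_G = V_DD·R_2/(R_1+R_2) = 17×47/129 = 6.19 V.
Assume saturation: I_D = (k_n/2)(V_GS − V_t)² with V_GS = V_G − I_D·R_S = 6.19 − 1.8·I_D.
Substituting gives 0.616·I_D² − 4.21·I_D + 4.19 = 0, with roots I_D = 1.21 or 5.63 mA.
The root I_D = 5.63 mA gives V_GS = -3.94 V ≤ V_t, so take I_D = 1.21 mA.
Then V_GS = 4.02 V and V_DS = V_DD − I_D(R_D+R_S) = 17 − 1.21×6.5 = 9.15 V.
Saturation requires V_DS ≥ V_GS − V_t = 2.52 V; 9.15 ≥ 2.52 ✓.

I_D ≈ 1.2 mA, V_DS ≈ 9.2 V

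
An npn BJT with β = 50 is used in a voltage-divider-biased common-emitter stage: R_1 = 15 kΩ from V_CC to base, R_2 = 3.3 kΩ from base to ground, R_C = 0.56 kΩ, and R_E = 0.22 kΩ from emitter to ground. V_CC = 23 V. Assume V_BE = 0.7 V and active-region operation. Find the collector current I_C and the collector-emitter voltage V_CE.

Thevenize the base divider: V_Th = V_CC·R_2/(R_1+R_2) = 23×3.3/18.3 = 4.15 V, R_Th = R_1‖R_2 = 2.7 kΩ.
Base-emitter loop: V_Th = I_B·R_Th + V_BE + (β+1)I_B·R_E, so I_B = (4.15 − 0.7) / (2.7 + 51×0.22) = 0.248 mA.
I_C = β·I_B = 50×0.248 = 12.4 mA, and I_E = (β+1)I_B = 12.6 mA.
V_CE = V_CC − I_C·R_C − I_E·R_E = 23 − 12.4×0.56 − 12.6×0.22 = 13.3 V.
V_CE = 13.3 V > 0.2 V confirms active-region operation.

I_C ≈ 12 mA, V_CE ≈ 13 V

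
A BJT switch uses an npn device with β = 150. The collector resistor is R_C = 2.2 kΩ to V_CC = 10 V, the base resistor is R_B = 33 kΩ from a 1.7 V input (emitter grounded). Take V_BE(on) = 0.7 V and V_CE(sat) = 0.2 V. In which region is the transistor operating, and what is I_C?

Assume active: I_B = (1.7 − 0.7)/33 = 0.0303 mA, giving I_C = β·I_B = 4.55 mA.
But then V_CE = 10 − 4.55×2.2 = -0.00000000000000178 V < V_CE(sat) = 0.2 V — impossible in the active region.
So the transistor is saturated. With V_CE = 0.2 V, I_C = (V_CC − 0.2)/R_C = 9.8/2.2 = 4.45 mA.
Check: β·I_B = 4.55 mA > I_C = 4.45 mA, confirming saturation.

saturation; I_C ≈ 4.5 mA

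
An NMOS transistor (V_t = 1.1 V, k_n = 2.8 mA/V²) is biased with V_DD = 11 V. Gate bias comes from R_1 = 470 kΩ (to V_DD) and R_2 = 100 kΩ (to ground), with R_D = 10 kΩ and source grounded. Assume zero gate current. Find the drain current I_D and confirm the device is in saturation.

V_G = V_DD·R_2/(R_1+R_2) = 11×100/570 = 1.93 V. With the source grounded, V_GS = V_G = 1.93 V.
Assume saturation: I_D = (k_n/2)(V_GS − V_t)² = (2.8/2)×(1.93 − 1.1)² = 1.4×0.83² = 0.964 mA.
V_DS = V_DD − I_D·R_D = 11 − 0.964×10 = 1.36 V.
Saturation requires V_DS ≥ V_GS − V_t = 0.83 V; 1.36 ≥ 0.83 ✓.

I_D ≈ 0.96 mA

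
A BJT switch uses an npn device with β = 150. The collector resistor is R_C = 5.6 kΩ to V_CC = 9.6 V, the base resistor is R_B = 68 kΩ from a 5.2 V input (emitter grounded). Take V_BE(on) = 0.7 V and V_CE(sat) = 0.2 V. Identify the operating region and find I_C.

saturation; I_C ≈ 1.7 mA

Assume active: I_B = (5.2 − 0.7)/68 = 0.0662 mA, giving I_C = β·I_B = 9.93 mA.
But then V_CE = 9.6 − 9.93×5.6 = -46 V < V_CE(sat) = 0.2 V — impossible in the active region.
So the transistor is saturated. With V_CE = 0.2 V, I_C = (V_CC − 0.2)/R_C = 9.4/5.6 = 1.68 mA.
Check: β·I_B = 9.93 mA > I_C = 1.68 mA, confirming saturation.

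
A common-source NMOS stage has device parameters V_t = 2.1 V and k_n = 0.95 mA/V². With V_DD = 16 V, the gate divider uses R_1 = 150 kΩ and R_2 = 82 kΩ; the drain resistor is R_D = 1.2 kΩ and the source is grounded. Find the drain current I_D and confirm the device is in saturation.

I_D ≈ 6 mA

V_G = V_DD·R_2/(R_1+R_2) = 16×82/232 = 5.66 V. With the source grounded, V_GS = V_G = 5.66 V.
Assume saturation: I_D = (k_n/2)(V_GS − V_t)² = (0.95/2)×(5.66 − 2.1)² = 0.475×3.56² = 6 mA.
V_DS = V_DD − I_D·R_D = 16 − 6×1.2 = 8.8 V.
Saturation requires V_DS ≥ V_GS − V_t = 3.56 V; 8.8 ≥ 3.56 ✓.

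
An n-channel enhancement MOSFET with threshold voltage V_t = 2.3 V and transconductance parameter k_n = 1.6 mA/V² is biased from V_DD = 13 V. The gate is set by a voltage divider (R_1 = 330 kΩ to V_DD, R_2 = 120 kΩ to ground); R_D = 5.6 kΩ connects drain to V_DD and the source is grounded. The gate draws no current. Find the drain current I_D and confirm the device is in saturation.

I_D ≈ 1.1 mA

V_G = V_DD·R_2/(R_1+R_2) = 13×120/450 = 3.47 V. With the source grounded, V_GS = V_G = 3.47 V.
Assume saturation: I_D = (k_n/2)(V_GS − V_t)² = (1.6/2)×(3.47 − 2.3)² = 0.8×1.17² = 1.09 mA.
V_DS = V_DD − I_D·R_D = 13 − 1.09×5.6 = 6.9 V.
Saturation requires V_DS ≥ V_GS − V_t = 1.17 V; 6.9 ≥ 1.17 ✓.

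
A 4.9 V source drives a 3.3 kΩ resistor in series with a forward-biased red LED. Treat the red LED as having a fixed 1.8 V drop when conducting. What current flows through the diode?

KVL around the loop: 4.9 = V_D + I·R = 1.8 + I × 3.3 kΩ.
So I = (4.9 − 1.8) / 3.3 kΩ = 3.1 / 3.3 = 0.939 mA.

I ≈ 0.94 mA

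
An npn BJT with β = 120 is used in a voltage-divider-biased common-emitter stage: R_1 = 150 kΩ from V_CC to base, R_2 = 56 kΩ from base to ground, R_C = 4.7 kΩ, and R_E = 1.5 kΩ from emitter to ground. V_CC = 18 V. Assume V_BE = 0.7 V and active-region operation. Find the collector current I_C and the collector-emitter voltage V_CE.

I_C ≈ 2.3 mA, V_CE ≈ 3.9 V

Thevenize the base divider: V_Th = V_CC·R_2/(R_1+R_2) = 18×56/206 = 4.89 V, R_Th = R_1‖R_2 = 40.8 kΩ.
Base-emitter loop: V_Th = I_B·R_Th + V_BE + (β+1)I_B·R_E, so I_B = (4.89 − 0.7) / (40.8 + 121×1.5) = 0.0189 mA.
I_C = β·I_B = 120×0.0189 = 2.26 mA, and I_E = (β+1)I_B = 2.28 mA.
V_CE = V_CC − I_C·R_C − I_E·R_E = 18 − 2.26×4.7 − 2.28×1.5 = 3.94 V.
V_CE = 3.94 V > 0.2 V confirms active-region operation.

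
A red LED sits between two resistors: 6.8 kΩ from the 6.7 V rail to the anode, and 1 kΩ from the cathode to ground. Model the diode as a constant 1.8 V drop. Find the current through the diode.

I ≈ 0.63 mA

The two resistors are in series with the diode, so KVL gives 6.7 = I·6.8 + 1.8 + I·1.
I = (6.7 − 1.8) / (6.8 + 1) kΩ = 4.9 / 7.8 = 0.628 mA.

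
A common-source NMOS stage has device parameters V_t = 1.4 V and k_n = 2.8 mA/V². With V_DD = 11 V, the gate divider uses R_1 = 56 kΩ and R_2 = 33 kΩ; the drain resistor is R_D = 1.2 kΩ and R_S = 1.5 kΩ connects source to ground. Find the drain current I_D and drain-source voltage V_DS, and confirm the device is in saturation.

V_G = V_DD·R_2/(R_1+R_2) = 11×33/89 = 4.08 V.
Assume saturation: I_D = (k_n/2)(V_GS − V_t)² with V_GS = V_G − I_D·R_S = 4.08 − 1.5·I_D.
Substituting gives 3.15·I_D² − 12.3·I_D + 10 = 0, with roots I_D = 1.18 or 2.71 mA.
The root I_D = 2.71 mA gives V_GS = 0.00768 V ≤ V_t, so take I_D = 1.18 mA.
Then V_GS = 2.32 V and V_DS = V_DD − I_D(R_D+R_S) = 11 − 1.18×2.7 = 7.83 V.
Saturation requires V_DS ≥ V_GS − V_t = 0.916 V; 7.83 ≥ 0.916 ✓.

I_D ≈ 1.2 mA, V_DS ≈ 7.8 V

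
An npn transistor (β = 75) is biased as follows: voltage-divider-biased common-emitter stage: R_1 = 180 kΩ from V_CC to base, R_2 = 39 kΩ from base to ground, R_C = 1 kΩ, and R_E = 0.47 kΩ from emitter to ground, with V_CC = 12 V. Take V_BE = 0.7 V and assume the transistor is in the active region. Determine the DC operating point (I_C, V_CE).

Thevenize the base divider: V_Th = V_CC·R_2/(R_1+R_2) = 12×39/219 = 2.14 V, R_Th = R_1‖R_2 = 32.1 kΩ.
Base-emitter loop: V_Th = I_B·R_Th + V_BE + (β+1)I_B·R_E, so I_B = (2.14 − 0.7) / (32.1 + 76×0.47) = 0.0212 mA.
I_C = β·I_B = 75×0.0212 = 1.59 mA, and I_E = (β+1)I_B = 1.61 mA.
V_CE = V_CC − I_C·R_C − I_E·R_E = 12 − 1.59×1 − 1.61×0.47 = 9.65 V.
V_CE = 9.65 V > 0.2 V confirms active-region operation.

I_C ≈ 1.6 mA, V_CE ≈ 9.7 V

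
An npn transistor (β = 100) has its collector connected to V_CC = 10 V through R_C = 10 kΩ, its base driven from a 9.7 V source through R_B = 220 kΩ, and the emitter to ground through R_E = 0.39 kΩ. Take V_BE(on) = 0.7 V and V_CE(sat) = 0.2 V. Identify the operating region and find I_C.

Assume active: I_B = (9.7 − 0.7)/(220 + 101×0.39) = 0.0347 mA, I_C = β·I_B = 3.47 mA.
Then V_CE = 10 − 3.47×10 − 3.5×0.39 = -26.1 V < 0.2 V — the active assumption fails.
Re-solve with V_CE = 0.2 V. KCL at the emitter: V_E/R_E = (V_BB−0.7−V_E)/R_B + (V_CC−0.2−V_E)/R_C, giving V_E = 0.383 V.
I_C = (V_CC − 0.2 − V_E)/R_C = (9.8 − 0.383)/10 = 0.942 mA.
Check: I_B = (9 − 0.383)/220 = 0.0392 mA, and β·I_B = 3.92 mA > I_C, confirming saturation.

saturation; I_C ≈ 0.94 mA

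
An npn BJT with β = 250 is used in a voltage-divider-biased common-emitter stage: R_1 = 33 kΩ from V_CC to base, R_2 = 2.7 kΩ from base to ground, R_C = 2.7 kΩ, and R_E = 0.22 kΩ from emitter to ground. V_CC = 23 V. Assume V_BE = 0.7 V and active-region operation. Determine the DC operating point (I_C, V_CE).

Thevenize the base divider: V_Th = V_CC·R_2/(R_1+R_2) = 23×2.7/35.7 = 1.74 V, R_Th = R_1‖R_2 = 2.5 kΩ.
Base-emitter loop: V_Th = I_B·R_Th + V_BE + (β+1)I_B·R_E, so I_B = (1.74 − 0.7) / (2.5 + 251×0.22) = 0.018 mA.
I_C = β·I_B = 250×0.018 = 4.5 mA, and I_E = (β+1)I_B = 4.52 mA.
V_CE = V_CC − I_C·R_C − I_E·R_E = 23 − 4.5×2.7 − 4.52×0.22 = 9.85 V.
V_CE = 9.85 V > 0.2 V confirms active-region operation.

I_C ≈ 4.5 mA, V_CE ≈ 9.8 V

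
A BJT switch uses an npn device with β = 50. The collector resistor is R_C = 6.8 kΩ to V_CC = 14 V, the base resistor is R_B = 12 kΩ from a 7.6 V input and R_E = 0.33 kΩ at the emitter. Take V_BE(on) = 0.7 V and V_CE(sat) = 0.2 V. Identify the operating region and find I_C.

saturation; I_C ≈ 1.9 mA

Assume active: I_B = (7.6 − 0.7)/(12 + 51×0.33) = 0.239 mA, I_C = β·I_B = 12 mA.
Then V_CE = 14 − 12×6.8 − 12.2×0.33 = -71.4 V < 0.2 V — the active assumption fails.
Re-solve with V_CE = 0.2 V. KCL at the emitter: V_E/R_E = (V_BB−0.7−V_E)/R_B + (V_CC−0.2−V_E)/R_C, giving V_E = 0.799 V.
I_C = (V_CC − 0.2 − V_E)/R_C = (13.8 − 0.799)/6.8 = 1.91 mA.
Check: I_B = (6.9 − 0.799)/12 = 0.508 mA, and β·I_B = 25.4 mA > I_C, confirming saturation.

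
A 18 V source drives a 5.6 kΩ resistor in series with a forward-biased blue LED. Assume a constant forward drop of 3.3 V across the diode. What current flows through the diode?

I ≈ 2.6 mA

KVL around the loop: 18 = V_D + I·R = 3.3 + I × 5.6 kΩ.
So I = (18 − 3.3) / 5.6 kΩ = 14.7 / 5.6 = 2.62 mA.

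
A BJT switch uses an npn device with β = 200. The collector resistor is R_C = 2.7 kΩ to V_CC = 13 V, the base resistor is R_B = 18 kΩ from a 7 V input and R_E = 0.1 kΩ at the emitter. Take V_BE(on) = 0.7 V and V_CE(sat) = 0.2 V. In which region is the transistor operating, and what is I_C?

saturation; I_C ≈ 4.6 mA

Assume active: I_B = (7 − 0.7)/(18 + 201×0.1) = 0.165 mA, I_C = β·I_B = 33.1 mA.
Then V_CE = 13 − 33.1×2.7 − 33.2×0.1 = -79.6 V < 0.2 V — the active assumption fails.
Re-solve with V_CE = 0.2 V. KCL at the emitter: V_E/R_E = (V_BB−0.7−V_E)/R_B + (V_CC−0.2−V_E)/R_C, giving V_E = 0.488 V.
I_C = (V_CC − 0.2 − V_E)/R_C = (12.8 − 0.488)/2.7 = 4.56 mA.
Check: I_B = (6.3 − 0.488)/18 = 0.323 mA, and β·I_B = 64.6 mA > I_C, confirming saturation.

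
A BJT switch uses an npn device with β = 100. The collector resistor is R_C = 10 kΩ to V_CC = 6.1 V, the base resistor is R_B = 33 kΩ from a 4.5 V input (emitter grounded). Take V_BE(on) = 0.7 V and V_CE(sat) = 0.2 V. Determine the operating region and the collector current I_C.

Assume active: I_B = (4.5 − 0.7)/33 = 0.115 mA, giving I_C = β·I_B = 11.5 mA.
But then V_CE = 6.1 − 11.5×10 = -109 V < V_CE(sat) = 0.2 V — impossible in the active region.
So the transistor is saturated. With V_CE = 0.2 V, I_C = (V_CC − 0.2)/R_C = 5.9/10 = 0.59 mA.
Check: β·I_B = 11.5 mA > I_C = 0.59 mA, confirming saturation.

saturation; I_C ≈ 0.59 mA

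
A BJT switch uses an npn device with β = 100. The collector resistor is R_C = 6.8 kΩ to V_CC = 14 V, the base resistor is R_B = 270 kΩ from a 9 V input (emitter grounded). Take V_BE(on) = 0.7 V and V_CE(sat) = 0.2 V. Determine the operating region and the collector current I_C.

Assume active: I_B = (9 − 0.7)/270 = 0.0307 mA, giving I_C = β·I_B = 3.07 mA.
But then V_CE = 14 − 3.07×6.8 = -6.9 V < V_CE(sat) = 0.2 V — impossible in the active region.
So the transistor is saturated. With V_CE = 0.2 V, I_C = (V_CC − 0.2)/R_C = 13.8/6.8 = 2.03 mA.
Check: β·I_B = 3.07 mA > I_C = 2.03 mA, confirming saturation.

saturation; I_C ≈ 2 mA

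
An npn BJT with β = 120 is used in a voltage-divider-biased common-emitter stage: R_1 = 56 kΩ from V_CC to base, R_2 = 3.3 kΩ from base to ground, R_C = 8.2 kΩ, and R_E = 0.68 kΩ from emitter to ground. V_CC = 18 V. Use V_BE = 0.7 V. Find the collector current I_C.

Thevenize the base divider: V_Th = V_CC·R_2/(R_1+R_2) = 18×3.3/59.3 = 1 V, R_Th = R_1‖R_2 = 3.12 kΩ.
Base-emitter loop: V_Th = I_B·R_Th + V_BE + (β+1)I_B·R_E, so I_B = (1 − 0.7) / (3.12 + 121×0.68) = 0.00353 mA.
I_C = β·I_B = 120×0.00353 = 0.424 mA, and I_E = (β+1)I_B = 0.427 mA.
V_CE = V_CC − I_C·R_C − I_E·R_E = 18 − 0.424×8.2 − 0.427×0.68 = 14.2 V.
V_CE = 14.2 V > 0.2 V confirms active-region operation.

I_C ≈ 0.42 mA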